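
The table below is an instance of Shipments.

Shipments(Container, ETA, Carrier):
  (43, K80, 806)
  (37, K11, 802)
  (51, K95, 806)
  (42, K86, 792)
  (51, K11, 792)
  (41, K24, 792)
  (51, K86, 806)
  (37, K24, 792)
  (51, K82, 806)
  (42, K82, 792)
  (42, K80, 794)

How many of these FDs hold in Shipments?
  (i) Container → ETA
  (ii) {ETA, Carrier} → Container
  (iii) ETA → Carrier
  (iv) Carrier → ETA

0

(i) Container → ETA: Container=37: 2 rows → ETA takes values {K11, K24} — violation; Container=51: 4 rows → ETA takes values {K95, K11, K86, K82} — violation; Container=42: 3 rows → ETA takes values {K86, K82, K80} — violation — fails.
(ii) {ETA, Carrier} → Container: (ETA=K24, Carrier=792): 2 rows → Container takes values {41, 37} — violation — fails.
(iii) ETA → Carrier: ETA=K80: 2 rows → Carrier takes values {806, 794} — violation; ETA=K11: 2 rows → Carrier takes values {802, 792} — violation; ETA=K86: 2 rows → Carrier takes values {792, 806} — violation; ETA=K82: 2 rows → Carrier takes values {806, 792} — violation — fails.
(iv) Carrier → ETA: Carrier=806: 4 rows → ETA takes values {K80, K95, K86, K82} — violation; Carrier=792: 5 rows → ETA takes values {K86, K11, K24, K82} — violation — fails.
None of the 4 dependencies hold.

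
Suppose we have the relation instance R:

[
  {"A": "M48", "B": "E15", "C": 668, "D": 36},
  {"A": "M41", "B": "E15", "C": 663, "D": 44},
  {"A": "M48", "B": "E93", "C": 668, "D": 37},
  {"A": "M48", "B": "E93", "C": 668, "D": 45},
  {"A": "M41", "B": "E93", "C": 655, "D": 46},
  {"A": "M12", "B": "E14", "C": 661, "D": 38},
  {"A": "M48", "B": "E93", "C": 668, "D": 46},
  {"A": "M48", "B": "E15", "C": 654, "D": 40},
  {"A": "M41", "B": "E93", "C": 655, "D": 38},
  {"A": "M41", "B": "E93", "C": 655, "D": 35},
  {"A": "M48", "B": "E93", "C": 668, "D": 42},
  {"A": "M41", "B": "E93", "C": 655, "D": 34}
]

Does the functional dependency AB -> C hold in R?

No

(A=M48, B=E15): 2 rows → C takes values {668, 654} — violation
(A=M41, B=E15): 1 row → C = 663 ✓
(A=M48, B=E93): 4 rows → C = 668, 668, 668, 668 ✓
(A=M41, B=E93): 4 rows → C = 655, 655, 655, 655 ✓
(A=M12, B=E14): 1 row → C = 661 ✓
Two rows agree on AB but differ on C, so AB -> C does not hold.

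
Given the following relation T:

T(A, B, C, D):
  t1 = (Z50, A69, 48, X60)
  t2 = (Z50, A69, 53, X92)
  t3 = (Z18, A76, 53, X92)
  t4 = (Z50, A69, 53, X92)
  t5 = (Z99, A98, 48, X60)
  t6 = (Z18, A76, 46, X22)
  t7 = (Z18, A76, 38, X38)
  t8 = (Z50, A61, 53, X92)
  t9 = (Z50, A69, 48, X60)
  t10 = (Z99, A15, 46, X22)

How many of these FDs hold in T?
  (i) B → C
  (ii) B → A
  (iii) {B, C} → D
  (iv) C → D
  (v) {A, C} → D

4

(i) B → C: B=A69: rows 1, 2, 4, 9 → C takes values {48, 53} — violation; B=A76: rows 3, 6, 7 → C takes values {53, 46, 38} — violation — fails.
(ii) B → A: every LHS value maps to a single RHS value — holds.
(iii) {B, C} → D: every LHS value maps to a single RHS value — holds.
(iv) C → D: every LHS value maps to a single RHS value — holds.
(v) {A, C} → D: every LHS value maps to a single RHS value — holds.
4 of the 5 dependencies hold.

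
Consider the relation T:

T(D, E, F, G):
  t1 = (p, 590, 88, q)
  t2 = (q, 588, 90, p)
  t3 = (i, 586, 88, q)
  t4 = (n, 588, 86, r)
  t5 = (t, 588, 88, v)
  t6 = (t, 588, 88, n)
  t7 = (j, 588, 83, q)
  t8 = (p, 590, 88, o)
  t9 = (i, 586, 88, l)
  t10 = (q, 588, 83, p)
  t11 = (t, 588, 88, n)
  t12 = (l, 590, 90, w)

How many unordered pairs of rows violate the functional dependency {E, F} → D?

1

(E=590, F=88): all 2 rows agree on D — 0 pairs.
(E=586, F=88): all 2 rows agree on D — 0 pairs.
(E=588, F=88): all 3 rows agree on D — 0 pairs.
(E=588, F=83): violating pairs (7,10) — 1 pair.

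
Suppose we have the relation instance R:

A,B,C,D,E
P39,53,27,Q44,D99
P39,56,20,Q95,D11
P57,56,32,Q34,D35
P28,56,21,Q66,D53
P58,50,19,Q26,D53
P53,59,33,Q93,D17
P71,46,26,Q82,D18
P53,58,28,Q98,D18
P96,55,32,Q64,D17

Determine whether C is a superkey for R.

No

Two distinct rows share C=32, so C does not determine every attribute — not a superkey.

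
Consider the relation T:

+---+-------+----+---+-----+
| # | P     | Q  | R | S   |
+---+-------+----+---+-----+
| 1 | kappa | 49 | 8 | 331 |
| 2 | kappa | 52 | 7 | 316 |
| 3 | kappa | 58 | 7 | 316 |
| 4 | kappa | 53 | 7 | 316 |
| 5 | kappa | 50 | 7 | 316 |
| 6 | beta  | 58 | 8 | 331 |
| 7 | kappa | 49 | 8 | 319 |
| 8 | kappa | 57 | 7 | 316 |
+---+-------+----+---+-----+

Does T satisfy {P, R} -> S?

No

(P=kappa, R=8): rows 1, 7 → S takes values {331, 319} — violation
(P=kappa, R=7): rows 2, 3, 4, 5, 8 → S = 316, 316, 316, 316, 316 ✓
(P=beta, R=8): row 6 → S = 331 ✓
Two rows agree on {P, R} but differ on S, so {P, R} -> S does not hold.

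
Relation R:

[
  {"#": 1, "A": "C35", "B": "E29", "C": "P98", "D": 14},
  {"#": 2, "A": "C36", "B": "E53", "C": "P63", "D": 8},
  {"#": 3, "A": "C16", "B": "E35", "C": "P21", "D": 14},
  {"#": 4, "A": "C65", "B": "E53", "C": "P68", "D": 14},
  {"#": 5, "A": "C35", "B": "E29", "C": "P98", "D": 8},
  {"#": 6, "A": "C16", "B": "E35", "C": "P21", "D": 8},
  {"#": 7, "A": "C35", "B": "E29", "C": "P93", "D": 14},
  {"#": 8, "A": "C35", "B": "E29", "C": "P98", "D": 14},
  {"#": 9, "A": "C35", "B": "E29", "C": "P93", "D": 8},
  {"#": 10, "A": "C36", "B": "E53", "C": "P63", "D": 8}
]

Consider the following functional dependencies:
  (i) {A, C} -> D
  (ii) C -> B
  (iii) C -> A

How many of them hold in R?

(i) {A, C} -> D: (A=C35, C=P98): rows 1, 5, 8 → D takes values {14, 8} — violation; (A=C16, C=P21): rows 3, 6 → D takes values {14, 8} — violation; (A=C35, C=P93): rows 7, 9 → D takes values {14, 8} — violation — fails.
(ii) C -> B: every LHS value maps to a single RHS value — holds.
(iii) C -> A: every LHS value maps to a single RHS value — holds.
2 of the 3 dependencies hold.

2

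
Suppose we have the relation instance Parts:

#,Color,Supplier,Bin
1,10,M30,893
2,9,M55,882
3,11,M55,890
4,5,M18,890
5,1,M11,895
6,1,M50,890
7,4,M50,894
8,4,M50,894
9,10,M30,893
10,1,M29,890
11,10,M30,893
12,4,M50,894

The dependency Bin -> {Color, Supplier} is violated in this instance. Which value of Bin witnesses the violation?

Bin=893: rows 1, 9, 11 → {Color,Supplier} = (10, M30), (10, M30), (10, M30) ✓
Bin=882: row 2 → {Color,Supplier} = (9, M55) ✓
Bin=890: rows 3, 4, 6, 10 → {Color,Supplier} takes values {(11, M55), (5, M18), (1, M50), (1, M29)} — violation
Bin=895: row 5 → {Color,Supplier} = (1, M11) ✓
Bin=894: rows 7, 8, 12 → {Color,Supplier} = (4, M50), (4, M50), (4, M50) ✓
The only Bin value with inconsistent RHS is Bin=890.

890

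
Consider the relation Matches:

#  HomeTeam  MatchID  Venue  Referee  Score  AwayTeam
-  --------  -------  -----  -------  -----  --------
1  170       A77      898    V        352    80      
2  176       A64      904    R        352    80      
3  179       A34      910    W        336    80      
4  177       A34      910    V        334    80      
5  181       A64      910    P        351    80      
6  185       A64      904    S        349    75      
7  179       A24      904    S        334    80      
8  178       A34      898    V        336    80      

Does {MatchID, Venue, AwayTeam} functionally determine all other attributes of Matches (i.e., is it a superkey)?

Rows 3 and 4 have the same {MatchID, Venue, AwayTeam} value (MatchID=A34, Venue=910, AwayTeam=80) but are distinct tuples, so {MatchID, Venue, AwayTeam} does not determine every attribute — not a superkey.

No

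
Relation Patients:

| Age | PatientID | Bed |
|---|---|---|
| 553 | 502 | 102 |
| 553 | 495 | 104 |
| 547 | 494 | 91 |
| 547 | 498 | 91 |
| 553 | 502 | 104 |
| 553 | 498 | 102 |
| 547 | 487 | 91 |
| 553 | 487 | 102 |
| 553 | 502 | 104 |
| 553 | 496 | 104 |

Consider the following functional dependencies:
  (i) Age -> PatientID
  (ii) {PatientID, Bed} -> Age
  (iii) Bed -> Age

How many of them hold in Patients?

2

(i) Age -> PatientID: Age=553: 7 rows → PatientID takes values {502, 495, 498, 487, 496} — violation; Age=547: 3 rows → PatientID takes values {494, 498, 487} — violation — fails.
(ii) {PatientID, Bed} -> Age: every LHS value maps to a single RHS value — holds.
(iii) Bed -> Age: every LHS value maps to a single RHS value — holds.
2 of the 3 dependencies hold.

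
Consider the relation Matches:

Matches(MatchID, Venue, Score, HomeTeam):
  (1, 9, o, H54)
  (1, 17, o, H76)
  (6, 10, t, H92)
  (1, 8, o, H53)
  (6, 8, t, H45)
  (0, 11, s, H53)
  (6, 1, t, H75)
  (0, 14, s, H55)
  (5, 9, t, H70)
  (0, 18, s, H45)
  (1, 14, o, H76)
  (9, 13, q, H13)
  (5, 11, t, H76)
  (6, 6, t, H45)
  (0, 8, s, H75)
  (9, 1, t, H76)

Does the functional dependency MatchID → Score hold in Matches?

No

MatchID=1: 4 rows → Score = o, o, o, o ✓
MatchID=6: 4 rows → Score = t, t, t, t ✓
MatchID=0: 4 rows → Score = s, s, s, s ✓
MatchID=5: 2 rows → Score = t, t ✓
MatchID=9: 2 rows → Score takes values {q, t} — violation
Two rows agree on MatchID but differ on Score, so MatchID → Score does not hold.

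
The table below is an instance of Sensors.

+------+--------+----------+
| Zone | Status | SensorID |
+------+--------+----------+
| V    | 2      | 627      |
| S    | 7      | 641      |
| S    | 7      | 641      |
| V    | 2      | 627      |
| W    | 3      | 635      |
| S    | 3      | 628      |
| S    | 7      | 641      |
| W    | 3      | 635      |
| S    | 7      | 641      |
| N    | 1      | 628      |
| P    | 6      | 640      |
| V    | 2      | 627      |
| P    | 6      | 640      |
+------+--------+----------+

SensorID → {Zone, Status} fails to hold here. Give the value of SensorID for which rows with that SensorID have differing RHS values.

628

SensorID=627: 3 rows → {Zone,Status} = (V, 2), (V, 2), (V, 2) ✓
SensorID=641: 4 rows → {Zone,Status} = (S, 7), (S, 7), (S, 7), (S, 7) ✓
SensorID=635: 2 rows → {Zone,Status} = (W, 3), (W, 3) ✓
SensorID=628: 2 rows → {Zone,Status} takes values {(S, 3), (N, 1)} — violation
SensorID=640: 2 rows → {Zone,Status} = (P, 6), (P, 6) ✓
The only SensorID value with inconsistent RHS is SensorID=628.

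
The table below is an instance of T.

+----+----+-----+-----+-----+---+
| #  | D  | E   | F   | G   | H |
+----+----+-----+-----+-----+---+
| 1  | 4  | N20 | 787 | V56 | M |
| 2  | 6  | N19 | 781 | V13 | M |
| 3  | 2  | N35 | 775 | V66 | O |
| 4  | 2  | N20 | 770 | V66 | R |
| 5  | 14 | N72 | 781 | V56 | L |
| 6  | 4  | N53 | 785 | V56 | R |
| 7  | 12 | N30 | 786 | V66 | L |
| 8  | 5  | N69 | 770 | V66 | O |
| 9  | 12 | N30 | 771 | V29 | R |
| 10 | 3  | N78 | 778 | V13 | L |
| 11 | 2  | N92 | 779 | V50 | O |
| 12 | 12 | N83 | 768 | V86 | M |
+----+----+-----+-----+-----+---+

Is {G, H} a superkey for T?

No

Rows 3 and 8 have the same {G, H} value (G=V66, H=O) but are distinct tuples, so {G, H} does not determine every attribute — not a superkey.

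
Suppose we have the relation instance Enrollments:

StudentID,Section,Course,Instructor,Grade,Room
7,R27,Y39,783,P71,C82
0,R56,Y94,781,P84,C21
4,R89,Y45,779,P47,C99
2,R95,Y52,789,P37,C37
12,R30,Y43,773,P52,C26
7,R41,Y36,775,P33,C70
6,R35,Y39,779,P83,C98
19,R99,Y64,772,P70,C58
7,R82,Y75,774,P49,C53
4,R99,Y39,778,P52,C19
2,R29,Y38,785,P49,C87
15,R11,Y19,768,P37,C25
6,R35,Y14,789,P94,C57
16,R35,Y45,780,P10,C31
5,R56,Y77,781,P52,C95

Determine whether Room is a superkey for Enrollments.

Yes

All 15 rows have distinct Room values, so Room → (all attributes) holds and Room is a superkey.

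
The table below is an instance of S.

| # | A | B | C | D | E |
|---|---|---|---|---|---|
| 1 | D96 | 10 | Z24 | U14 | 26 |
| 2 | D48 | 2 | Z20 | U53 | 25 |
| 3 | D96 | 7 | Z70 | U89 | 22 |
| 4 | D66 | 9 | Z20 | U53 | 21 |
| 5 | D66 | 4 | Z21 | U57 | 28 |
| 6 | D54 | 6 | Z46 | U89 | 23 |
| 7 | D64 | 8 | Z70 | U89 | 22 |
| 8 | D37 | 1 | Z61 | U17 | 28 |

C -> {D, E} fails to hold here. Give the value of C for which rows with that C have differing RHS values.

Z20

C=Z24: row 1 → {D,E} = (U14, 26) ✓
C=Z20: rows 2, 4 → {D,E} takes values {(U53, 25), (U53, 21)} — violation
C=Z70: rows 3, 7 → {D,E} = (U89, 22), (U89, 22) ✓
C=Z21: row 5 → {D,E} = (U57, 28) ✓
C=Z46: row 6 → {D,E} = (U89, 23) ✓
C=Z61: row 8 → {D,E} = (U17, 28) ✓
The only C value with inconsistent RHS is C=Z20.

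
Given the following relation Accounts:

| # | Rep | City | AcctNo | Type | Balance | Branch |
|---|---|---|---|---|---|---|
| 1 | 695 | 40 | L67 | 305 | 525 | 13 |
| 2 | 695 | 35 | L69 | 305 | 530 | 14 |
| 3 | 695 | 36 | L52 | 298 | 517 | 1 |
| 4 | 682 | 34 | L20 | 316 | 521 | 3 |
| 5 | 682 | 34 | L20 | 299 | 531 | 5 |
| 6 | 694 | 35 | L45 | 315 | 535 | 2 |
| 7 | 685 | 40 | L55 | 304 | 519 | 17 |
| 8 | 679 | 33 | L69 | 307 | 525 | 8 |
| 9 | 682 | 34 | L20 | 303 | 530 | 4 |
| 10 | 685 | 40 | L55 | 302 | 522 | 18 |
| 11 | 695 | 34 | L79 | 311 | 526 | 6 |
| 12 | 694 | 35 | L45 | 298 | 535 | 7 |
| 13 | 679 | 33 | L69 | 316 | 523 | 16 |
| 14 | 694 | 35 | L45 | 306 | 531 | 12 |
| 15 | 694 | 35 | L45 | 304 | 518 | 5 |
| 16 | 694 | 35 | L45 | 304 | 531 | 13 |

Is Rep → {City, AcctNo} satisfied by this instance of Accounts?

Rep=695: rows 1, 2, 3, 11 → {City,AcctNo} takes values {(40, L67), (35, L69), (36, L52), (34, L79)} — violation
Rep=682: rows 4, 5, 9 → {City,AcctNo} = (34, L20), (34, L20), (34, L20) ✓
Rep=694: rows 6, 12, 14, 15, 16 → {City,AcctNo} = (35, L45), (35, L45), (35, L45), (35, L45), (35, L45) ✓
Rep=685: rows 7, 10 → {City,AcctNo} = (40, L55), (40, L55) ✓
Rep=679: rows 8, 13 → {City,AcctNo} = (33, L69), (33, L69) ✓
Two rows agree on Rep but differ on {City, AcctNo}, so Rep → {City, AcctNo} does not hold.

No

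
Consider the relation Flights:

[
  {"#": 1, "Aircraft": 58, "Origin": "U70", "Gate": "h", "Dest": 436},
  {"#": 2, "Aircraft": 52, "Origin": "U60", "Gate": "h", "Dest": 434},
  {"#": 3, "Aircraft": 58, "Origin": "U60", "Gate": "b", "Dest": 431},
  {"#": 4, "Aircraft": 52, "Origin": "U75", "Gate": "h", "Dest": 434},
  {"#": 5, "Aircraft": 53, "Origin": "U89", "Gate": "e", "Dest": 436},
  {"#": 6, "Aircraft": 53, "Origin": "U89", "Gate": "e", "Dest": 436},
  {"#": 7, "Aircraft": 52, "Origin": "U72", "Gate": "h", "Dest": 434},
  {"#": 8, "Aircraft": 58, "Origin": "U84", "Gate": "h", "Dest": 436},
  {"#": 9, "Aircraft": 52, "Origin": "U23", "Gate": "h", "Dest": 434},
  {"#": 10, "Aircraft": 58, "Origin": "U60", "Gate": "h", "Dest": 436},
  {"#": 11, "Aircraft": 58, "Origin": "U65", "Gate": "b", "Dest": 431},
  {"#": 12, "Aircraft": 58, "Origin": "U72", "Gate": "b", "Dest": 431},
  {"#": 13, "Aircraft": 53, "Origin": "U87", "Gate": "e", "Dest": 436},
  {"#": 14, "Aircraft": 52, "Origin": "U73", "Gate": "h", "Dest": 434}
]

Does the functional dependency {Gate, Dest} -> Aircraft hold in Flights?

Yes

(Gate=h, Dest=436): rows 1, 8, 10 → Aircraft = 58, 58, 58 ✓
(Gate=h, Dest=434): rows 2, 4, 7, 9, 14 → Aircraft = 52, 52, 52, 52, 52 ✓
(Gate=b, Dest=431): rows 3, 11, 12 → Aircraft = 58, 58, 58 ✓
(Gate=e, Dest=436): rows 5, 6, 13 → Aircraft = 53, 53, 53 ✓
Every {Gate, Dest} value is associated with a single Aircraft value, so {Gate, Dest} -> Aircraft holds.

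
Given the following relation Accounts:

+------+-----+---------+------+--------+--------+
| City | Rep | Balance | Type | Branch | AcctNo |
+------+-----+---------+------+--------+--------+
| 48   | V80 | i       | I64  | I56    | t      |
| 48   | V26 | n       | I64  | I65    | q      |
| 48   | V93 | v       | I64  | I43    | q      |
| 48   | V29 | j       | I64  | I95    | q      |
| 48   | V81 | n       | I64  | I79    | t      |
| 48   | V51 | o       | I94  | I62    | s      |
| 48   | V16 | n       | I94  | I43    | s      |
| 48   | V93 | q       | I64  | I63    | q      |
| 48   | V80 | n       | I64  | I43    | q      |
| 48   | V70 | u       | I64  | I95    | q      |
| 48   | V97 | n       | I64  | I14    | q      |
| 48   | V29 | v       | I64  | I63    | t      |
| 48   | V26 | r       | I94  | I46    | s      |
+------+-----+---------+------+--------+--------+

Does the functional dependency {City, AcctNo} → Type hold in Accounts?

Yes

(City=48, AcctNo=t): 3 rows → Type = I64, I64, I64 ✓
(City=48, AcctNo=q): 7 rows → Type = I64, I64, I64, I64, I64, I64, I64 ✓
(City=48, AcctNo=s): 3 rows → Type = I94, I94, I94 ✓
Every {City, AcctNo} value is associated with a single Type value, so {City, AcctNo} → Type holds.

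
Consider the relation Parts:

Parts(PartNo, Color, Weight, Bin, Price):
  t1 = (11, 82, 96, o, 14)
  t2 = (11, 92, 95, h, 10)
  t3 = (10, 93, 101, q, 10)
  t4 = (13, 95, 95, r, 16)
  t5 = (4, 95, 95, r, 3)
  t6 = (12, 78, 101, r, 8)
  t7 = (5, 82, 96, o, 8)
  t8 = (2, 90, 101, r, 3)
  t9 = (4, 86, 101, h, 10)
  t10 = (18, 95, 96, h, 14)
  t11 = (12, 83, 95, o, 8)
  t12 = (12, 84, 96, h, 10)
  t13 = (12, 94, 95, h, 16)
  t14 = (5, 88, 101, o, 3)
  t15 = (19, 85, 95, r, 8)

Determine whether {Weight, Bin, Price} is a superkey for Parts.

Yes

All 15 rows have distinct {Weight, Bin, Price} values, so {Weight, Bin, Price} → (all attributes) holds and {Weight, Bin, Price} is a superkey.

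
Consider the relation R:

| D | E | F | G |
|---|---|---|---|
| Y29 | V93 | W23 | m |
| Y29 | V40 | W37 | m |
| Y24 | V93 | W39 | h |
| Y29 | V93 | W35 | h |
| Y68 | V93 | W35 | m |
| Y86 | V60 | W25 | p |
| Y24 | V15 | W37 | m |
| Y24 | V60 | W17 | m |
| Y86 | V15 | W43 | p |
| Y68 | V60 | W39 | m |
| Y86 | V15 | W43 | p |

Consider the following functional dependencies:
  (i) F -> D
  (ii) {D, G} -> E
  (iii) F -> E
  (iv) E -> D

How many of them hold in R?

0

(i) F -> D: F=W37: 2 rows → D takes values {Y29, Y24} — violation; F=W39: 2 rows → D takes values {Y24, Y68} — violation; F=W35: 2 rows → D takes values {Y29, Y68} — violation — fails.
(ii) {D, G} -> E: (D=Y29, G=m): 2 rows → E takes values {V93, V40} — violation; (D=Y68, G=m): 2 rows → E takes values {V93, V60} — violation; (D=Y86, G=p): 3 rows → E takes values {V60, V15} — violation; (D=Y24, G=m): 2 rows → E takes values {V15, V60} — violation — fails.
(iii) F -> E: F=W37: 2 rows → E takes values {V40, V15} — violation; F=W39: 2 rows → E takes values {V93, V60} — violation — fails.
(iv) E -> D: E=V93: 4 rows → D takes values {Y29, Y24, Y68} — violation; E=V60: 3 rows → D takes values {Y86, Y24, Y68} — violation; E=V15: 3 rows → D takes values {Y24, Y86} — violation — fails.
None of the 4 dependencies hold.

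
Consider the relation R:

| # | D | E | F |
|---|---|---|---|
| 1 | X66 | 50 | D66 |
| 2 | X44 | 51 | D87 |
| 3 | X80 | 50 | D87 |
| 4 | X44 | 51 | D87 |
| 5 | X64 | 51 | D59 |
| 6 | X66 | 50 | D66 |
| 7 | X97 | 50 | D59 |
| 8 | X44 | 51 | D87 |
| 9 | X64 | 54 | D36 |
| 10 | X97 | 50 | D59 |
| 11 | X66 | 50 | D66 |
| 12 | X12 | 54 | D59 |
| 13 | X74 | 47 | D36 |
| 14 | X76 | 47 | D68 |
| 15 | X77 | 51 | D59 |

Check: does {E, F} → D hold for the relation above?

No

(E=50, F=D66): rows 1, 6, 11 → D = X66, X66, X66 ✓
(E=51, F=D87): rows 2, 4, 8 → D = X44, X44, X44 ✓
(E=50, F=D87): row 3 → D = X80 ✓
(E=51, F=D59): rows 5, 15 → D takes values {X64, X77} — violation
(E=50, F=D59): rows 7, 10 → D = X97, X97 ✓
(E=54, F=D36): row 9 → D = X64 ✓
(E=54, F=D59): row 12 → D = X12 ✓
(E=47, F=D36): row 13 → D = X74 ✓
(E=47, F=D68): row 14 → D = X76 ✓
Two rows agree on {E, F} but differ on D, so {E, F} → D does not hold.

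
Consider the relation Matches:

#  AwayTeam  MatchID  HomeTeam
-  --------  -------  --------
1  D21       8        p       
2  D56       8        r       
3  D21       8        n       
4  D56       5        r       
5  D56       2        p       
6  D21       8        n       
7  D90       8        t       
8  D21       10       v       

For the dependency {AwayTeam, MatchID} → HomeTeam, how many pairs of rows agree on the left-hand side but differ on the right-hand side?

(AwayTeam=D21, MatchID=8): violating pairs (1,3), (1,6) — 2 pairs.

2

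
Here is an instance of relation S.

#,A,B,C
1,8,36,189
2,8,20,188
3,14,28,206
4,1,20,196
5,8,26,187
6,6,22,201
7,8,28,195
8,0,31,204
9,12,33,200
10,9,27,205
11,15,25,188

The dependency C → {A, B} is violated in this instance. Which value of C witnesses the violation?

C=189: row 1 → {A,B} = (8, 36) ✓
C=188: rows 2, 11 → {A,B} takes values {(8, 20), (15, 25)} — violation
C=206: row 3 → {A,B} = (14, 28) ✓
C=196: row 4 → {A,B} = (1, 20) ✓
C=187: row 5 → {A,B} = (8, 26) ✓
C=201: row 6 → {A,B} = (6, 22) ✓
C=195: row 7 → {A,B} = (8, 28) ✓
C=204: row 8 → {A,B} = (0, 31) ✓
C=200: row 9 → {A,B} = (12, 33) ✓
C=205: row 10 → {A,B} = (9, 27) ✓
The only C value with inconsistent RHS is C=188.

188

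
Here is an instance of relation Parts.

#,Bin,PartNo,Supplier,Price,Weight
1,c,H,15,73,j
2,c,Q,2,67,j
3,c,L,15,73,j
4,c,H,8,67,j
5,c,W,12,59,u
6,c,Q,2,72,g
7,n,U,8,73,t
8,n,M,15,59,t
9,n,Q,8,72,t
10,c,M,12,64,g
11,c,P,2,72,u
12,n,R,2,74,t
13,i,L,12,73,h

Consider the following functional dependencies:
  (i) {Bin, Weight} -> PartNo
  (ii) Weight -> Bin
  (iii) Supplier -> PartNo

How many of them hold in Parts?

(i) {Bin, Weight} -> PartNo: (Bin=c, Weight=j): rows 1, 2, 3, 4 → PartNo takes values {H, Q, L} — violation; (Bin=c, Weight=u): rows 5, 11 → PartNo takes values {W, P} — violation; (Bin=c, Weight=g): rows 6, 10 → PartNo takes values {Q, M} — violation; (Bin=n, Weight=t): rows 7, 8, 9, 12 → PartNo takes values {U, M, Q, R} — violation — fails.
(ii) Weight -> Bin: every LHS value maps to a single RHS value — holds.
(iii) Supplier -> PartNo: Supplier=15: rows 1, 3, 8 → PartNo takes values {H, L, M} — violation; Supplier=2: rows 2, 6, 11, 12 → PartNo takes values {Q, P, R} — violation; Supplier=8: rows 4, 7, 9 → PartNo takes values {H, U, Q} — violation; Supplier=12: rows 5, 10, 13 → PartNo takes values {W, M, L} — violation — fails.
1 of the 3 dependencies holds.

1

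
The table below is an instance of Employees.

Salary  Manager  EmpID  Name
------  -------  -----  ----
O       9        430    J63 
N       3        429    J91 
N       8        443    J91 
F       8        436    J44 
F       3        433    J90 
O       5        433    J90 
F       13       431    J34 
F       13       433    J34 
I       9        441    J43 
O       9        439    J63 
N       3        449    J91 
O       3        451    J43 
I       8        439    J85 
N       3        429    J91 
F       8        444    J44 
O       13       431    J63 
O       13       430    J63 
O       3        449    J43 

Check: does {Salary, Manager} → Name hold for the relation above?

(Salary=O, Manager=9): 2 rows → Name = J63, J63 ✓
(Salary=N, Manager=3): 3 rows → Name = J91, J91, J91 ✓
(Salary=N, Manager=8): 1 row → Name = J91 ✓
(Salary=F, Manager=8): 2 rows → Name = J44, J44 ✓
(Salary=F, Manager=3): 1 row → Name = J90 ✓
(Salary=O, Manager=5): 1 row → Name = J90 ✓
(Salary=F, Manager=13): 2 rows → Name = J34, J34 ✓
(Salary=I, Manager=9): 1 row → Name = J43 ✓
(Salary=O, Manager=3): 2 rows → Name = J43, J43 ✓
(Salary=I, Manager=8): 1 row → Name = J85 ✓
(Salary=O, Manager=13): 2 rows → Name = J63, J63 ✓
Every {Salary, Manager} value is associated with a single Name value, so {Salary, Manager} → Name holds.

Yes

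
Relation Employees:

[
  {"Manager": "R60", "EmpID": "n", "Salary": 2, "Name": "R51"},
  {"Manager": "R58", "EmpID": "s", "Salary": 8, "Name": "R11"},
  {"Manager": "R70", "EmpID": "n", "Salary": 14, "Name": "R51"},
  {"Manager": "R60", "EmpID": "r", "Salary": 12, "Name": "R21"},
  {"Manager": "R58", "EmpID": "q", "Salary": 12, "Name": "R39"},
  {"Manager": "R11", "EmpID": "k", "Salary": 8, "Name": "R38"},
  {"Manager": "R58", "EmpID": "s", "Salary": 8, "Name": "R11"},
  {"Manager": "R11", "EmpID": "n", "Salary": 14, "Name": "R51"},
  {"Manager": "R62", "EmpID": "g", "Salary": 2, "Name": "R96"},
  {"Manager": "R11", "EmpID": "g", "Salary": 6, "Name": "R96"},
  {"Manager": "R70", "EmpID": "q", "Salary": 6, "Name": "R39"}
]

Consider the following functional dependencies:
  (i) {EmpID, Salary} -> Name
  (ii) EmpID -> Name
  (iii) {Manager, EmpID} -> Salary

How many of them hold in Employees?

(i) {EmpID, Salary} -> Name: every LHS value maps to a single RHS value — holds.
(ii) EmpID -> Name: every LHS value maps to a single RHS value — holds.
(iii) {Manager, EmpID} -> Salary: every LHS value maps to a single RHS value — holds.
3 of the 3 dependencies hold.

3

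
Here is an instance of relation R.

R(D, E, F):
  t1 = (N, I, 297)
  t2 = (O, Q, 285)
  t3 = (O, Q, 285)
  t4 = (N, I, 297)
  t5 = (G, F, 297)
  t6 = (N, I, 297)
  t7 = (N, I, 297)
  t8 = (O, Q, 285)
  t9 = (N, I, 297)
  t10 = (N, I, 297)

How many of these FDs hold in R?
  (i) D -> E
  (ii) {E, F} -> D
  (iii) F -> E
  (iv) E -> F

(i) D -> E: every LHS value maps to a single RHS value — holds.
(ii) {E, F} -> D: every LHS value maps to a single RHS value — holds.
(iii) F -> E: F=297: rows 1, 4, 5, 6, 7, 9, 10 → E takes values {I, F} — violation — fails.
(iv) E -> F: every LHS value maps to a single RHS value — holds.
3 of the 4 dependencies hold.

3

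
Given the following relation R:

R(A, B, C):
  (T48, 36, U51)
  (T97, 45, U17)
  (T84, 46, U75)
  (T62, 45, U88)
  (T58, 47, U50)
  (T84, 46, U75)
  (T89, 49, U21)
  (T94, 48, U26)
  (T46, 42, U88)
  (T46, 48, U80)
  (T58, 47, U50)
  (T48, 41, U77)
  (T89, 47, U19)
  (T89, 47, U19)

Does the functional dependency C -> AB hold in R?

C=U51: 1 row → {A,B} = (T48, 36) ✓
C=U17: 1 row → {A,B} = (T97, 45) ✓
C=U75: 2 rows → {A,B} = (T84, 46), (T84, 46) ✓
C=U88: 2 rows → {A,B} takes values {(T62, 45), (T46, 42)} — violation
C=U50: 2 rows → {A,B} = (T58, 47), (T58, 47) ✓
C=U21: 1 row → {A,B} = (T89, 49) ✓
C=U26: 1 row → {A,B} = (T94, 48) ✓
C=U80: 1 row → {A,B} = (T46, 48) ✓
C=U77: 1 row → {A,B} = (T48, 41) ✓
C=U19: 2 rows → {A,B} = (T89, 47), (T89, 47) ✓
Two rows agree on C but differ on AB, so C -> AB does not hold.

No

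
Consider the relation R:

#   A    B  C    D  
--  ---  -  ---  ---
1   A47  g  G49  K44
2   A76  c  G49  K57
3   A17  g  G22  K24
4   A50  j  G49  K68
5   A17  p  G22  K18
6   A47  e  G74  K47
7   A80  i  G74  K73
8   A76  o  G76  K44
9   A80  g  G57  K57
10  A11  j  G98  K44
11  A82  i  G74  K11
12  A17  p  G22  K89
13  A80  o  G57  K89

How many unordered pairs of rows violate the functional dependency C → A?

C=G49: violating pairs (1,2), (1,4), (2,4) — 3 pairs.
C=G22: all 3 rows agree on A — 0 pairs.
C=G74: violating pairs (6,7), (6,11), (7,11) — 3 pairs.
C=G57: all 2 rows agree on A — 0 pairs.

6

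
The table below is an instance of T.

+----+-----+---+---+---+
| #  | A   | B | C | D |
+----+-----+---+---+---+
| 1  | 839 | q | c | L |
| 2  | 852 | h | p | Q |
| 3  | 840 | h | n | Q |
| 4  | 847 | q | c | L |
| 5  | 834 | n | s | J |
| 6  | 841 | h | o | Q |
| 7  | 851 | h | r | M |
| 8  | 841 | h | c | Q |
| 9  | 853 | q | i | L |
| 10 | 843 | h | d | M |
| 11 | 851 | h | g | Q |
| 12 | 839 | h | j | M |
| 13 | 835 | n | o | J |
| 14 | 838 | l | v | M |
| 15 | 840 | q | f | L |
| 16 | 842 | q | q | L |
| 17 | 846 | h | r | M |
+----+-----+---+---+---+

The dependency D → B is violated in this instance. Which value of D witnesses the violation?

M

D=L: rows 1, 4, 9, 15, 16 → B = q, q, q, q, q ✓
D=Q: rows 2, 3, 6, 8, 11 → B = h, h, h, h, h ✓
D=J: rows 5, 13 → B = n, n ✓
D=M: rows 7, 10, 12, 14, 17 → B takes values {h, l} — violation
The only D value with inconsistent B is D=M.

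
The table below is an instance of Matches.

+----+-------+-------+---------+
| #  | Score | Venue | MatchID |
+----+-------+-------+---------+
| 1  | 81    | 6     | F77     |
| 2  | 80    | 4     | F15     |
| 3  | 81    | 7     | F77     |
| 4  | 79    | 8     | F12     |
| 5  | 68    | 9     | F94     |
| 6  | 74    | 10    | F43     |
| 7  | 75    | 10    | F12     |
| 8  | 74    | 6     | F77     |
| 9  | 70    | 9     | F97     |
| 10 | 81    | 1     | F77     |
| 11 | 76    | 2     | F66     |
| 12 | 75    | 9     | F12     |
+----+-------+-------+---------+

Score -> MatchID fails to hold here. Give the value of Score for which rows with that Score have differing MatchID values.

74

Score=81: rows 1, 3, 10 → MatchID = F77, F77, F77 ✓
Score=80: row 2 → MatchID = F15 ✓
Score=79: row 4 → MatchID = F12 ✓
Score=68: row 5 → MatchID = F94 ✓
Score=74: rows 6, 8 → MatchID takes values {F43, F77} — violation
Score=75: rows 7, 12 → MatchID = F12, F12 ✓
Score=70: row 9 → MatchID = F97 ✓
Score=76: row 11 → MatchID = F66 ✓
The only Score value with inconsistent MatchID is Score=74.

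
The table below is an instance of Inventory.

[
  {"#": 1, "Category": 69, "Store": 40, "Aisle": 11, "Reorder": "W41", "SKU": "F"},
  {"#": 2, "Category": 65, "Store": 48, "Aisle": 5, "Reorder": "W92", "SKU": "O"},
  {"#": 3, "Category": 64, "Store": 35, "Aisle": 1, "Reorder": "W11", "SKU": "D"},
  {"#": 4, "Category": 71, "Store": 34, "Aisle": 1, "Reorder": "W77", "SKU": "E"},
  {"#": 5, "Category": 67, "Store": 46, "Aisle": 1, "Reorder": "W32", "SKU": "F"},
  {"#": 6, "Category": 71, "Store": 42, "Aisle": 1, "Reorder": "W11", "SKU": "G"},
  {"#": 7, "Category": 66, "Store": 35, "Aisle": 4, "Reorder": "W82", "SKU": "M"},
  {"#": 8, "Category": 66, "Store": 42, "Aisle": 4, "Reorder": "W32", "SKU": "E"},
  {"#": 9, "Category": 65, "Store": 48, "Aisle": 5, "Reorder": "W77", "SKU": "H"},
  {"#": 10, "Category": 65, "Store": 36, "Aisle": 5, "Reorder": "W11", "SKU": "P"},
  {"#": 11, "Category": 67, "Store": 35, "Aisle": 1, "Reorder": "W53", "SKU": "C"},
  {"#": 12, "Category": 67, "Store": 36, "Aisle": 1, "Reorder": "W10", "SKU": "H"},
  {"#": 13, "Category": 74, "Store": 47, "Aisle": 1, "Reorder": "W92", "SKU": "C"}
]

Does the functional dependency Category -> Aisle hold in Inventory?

Category=69: row 1 → Aisle = 11 ✓
Category=65: rows 2, 9, 10 → Aisle = 5, 5, 5 ✓
Category=64: row 3 → Aisle = 1 ✓
Category=71: rows 4, 6 → Aisle = 1, 1 ✓
Category=67: rows 5, 11, 12 → Aisle = 1, 1, 1 ✓
Category=66: rows 7, 8 → Aisle = 4, 4 ✓
Category=74: row 13 → Aisle = 1 ✓
Every Category value is associated with a single Aisle value, so Category -> Aisle holds.

Yes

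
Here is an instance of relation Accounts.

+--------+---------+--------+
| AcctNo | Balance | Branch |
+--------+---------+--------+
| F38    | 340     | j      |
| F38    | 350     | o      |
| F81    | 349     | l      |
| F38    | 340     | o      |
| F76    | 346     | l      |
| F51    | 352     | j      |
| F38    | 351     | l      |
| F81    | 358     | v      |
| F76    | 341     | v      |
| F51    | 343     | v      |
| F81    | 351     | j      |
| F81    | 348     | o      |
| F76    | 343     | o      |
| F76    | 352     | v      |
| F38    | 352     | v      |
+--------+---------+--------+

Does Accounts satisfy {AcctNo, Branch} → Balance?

(AcctNo=F38, Branch=j): 1 row → Balance = 340 ✓
(AcctNo=F38, Branch=o): 2 rows → Balance takes values {350, 340} — violation
(AcctNo=F81, Branch=l): 1 row → Balance = 349 ✓
(AcctNo=F76, Branch=l): 1 row → Balance = 346 ✓
(AcctNo=F51, Branch=j): 1 row → Balance = 352 ✓
(AcctNo=F38, Branch=l): 1 row → Balance = 351 ✓
(AcctNo=F81, Branch=v): 1 row → Balance = 358 ✓
(AcctNo=F76, Branch=v): 2 rows → Balance takes values {341, 352} — violation
(AcctNo=F51, Branch=v): 1 row → Balance = 343 ✓
(AcctNo=F81, Branch=j): 1 row → Balance = 351 ✓
(AcctNo=F81, Branch=o): 1 row → Balance = 348 ✓
(AcctNo=F76, Branch=o): 1 row → Balance = 343 ✓
(AcctNo=F38, Branch=v): 1 row → Balance = 352 ✓
Two rows agree on {AcctNo, Branch} but differ on Balance, so {AcctNo, Branch} → Balance does not hold.

No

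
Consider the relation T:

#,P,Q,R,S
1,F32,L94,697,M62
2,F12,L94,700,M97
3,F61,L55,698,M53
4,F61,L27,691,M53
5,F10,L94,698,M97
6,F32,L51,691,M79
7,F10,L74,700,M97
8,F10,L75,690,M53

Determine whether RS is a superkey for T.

No

Rows 2 and 7 have the same RS value (R=700, S=M97) but are distinct tuples, so RS does not determine every attribute — not a superkey.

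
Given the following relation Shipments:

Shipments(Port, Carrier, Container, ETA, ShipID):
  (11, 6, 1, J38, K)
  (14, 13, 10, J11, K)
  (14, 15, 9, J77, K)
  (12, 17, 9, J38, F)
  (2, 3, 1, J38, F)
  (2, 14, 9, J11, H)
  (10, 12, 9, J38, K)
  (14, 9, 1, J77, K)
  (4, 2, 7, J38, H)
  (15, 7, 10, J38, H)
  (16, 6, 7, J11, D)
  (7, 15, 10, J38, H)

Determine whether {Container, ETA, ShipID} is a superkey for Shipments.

No

Two distinct rows share (Container=10, ETA=J38, ShipID=H), so {Container, ETA, ShipID} does not determine every attribute — not a superkey.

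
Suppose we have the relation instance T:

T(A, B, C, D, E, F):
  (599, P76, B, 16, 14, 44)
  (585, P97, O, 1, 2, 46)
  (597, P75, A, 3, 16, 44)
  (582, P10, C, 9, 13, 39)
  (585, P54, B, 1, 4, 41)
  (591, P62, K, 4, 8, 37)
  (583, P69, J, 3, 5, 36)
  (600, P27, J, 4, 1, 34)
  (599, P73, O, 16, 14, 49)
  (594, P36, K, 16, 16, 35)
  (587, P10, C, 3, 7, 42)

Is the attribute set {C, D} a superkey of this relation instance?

All 11 rows have distinct {C, D} values, so {C, D} → (all attributes) holds and {C, D} is a superkey.

Yes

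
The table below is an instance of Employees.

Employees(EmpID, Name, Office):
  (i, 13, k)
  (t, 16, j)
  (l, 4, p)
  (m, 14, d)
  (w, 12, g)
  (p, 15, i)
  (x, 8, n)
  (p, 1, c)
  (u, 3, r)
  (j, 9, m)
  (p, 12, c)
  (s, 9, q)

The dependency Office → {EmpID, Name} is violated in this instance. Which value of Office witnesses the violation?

Office=k: 1 row → {EmpID,Name} = (i, 13) ✓
Office=j: 1 row → {EmpID,Name} = (t, 16) ✓
Office=p: 1 row → {EmpID,Name} = (l, 4) ✓
Office=d: 1 row → {EmpID,Name} = (m, 14) ✓
Office=g: 1 row → {EmpID,Name} = (w, 12) ✓
Office=i: 1 row → {EmpID,Name} = (p, 15) ✓
Office=n: 1 row → {EmpID,Name} = (x, 8) ✓
Office=c: 2 rows → {EmpID,Name} takes values {(p, 1), (p, 12)} — violation
Office=r: 1 row → {EmpID,Name} = (u, 3) ✓
Office=m: 1 row → {EmpID,Name} = (j, 9) ✓
Office=q: 1 row → {EmpID,Name} = (s, 9) ✓
The only Office value with inconsistent RHS is Office=c.

c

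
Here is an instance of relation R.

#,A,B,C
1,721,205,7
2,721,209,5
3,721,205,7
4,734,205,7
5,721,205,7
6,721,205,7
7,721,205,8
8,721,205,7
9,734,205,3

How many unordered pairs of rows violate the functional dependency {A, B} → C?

(A=721, B=205): violating pairs (1,7), (3,7), (5,7), (6,7), (7,8) — 5 pairs.
(A=734, B=205): violating pairs (4,9) — 1 pair.

6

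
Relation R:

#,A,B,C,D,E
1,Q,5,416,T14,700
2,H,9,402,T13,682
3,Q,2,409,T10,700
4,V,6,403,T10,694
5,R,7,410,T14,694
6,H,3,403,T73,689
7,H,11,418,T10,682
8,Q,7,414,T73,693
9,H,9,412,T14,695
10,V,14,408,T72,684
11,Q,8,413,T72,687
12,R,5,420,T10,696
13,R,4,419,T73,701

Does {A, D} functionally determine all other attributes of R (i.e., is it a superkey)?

Yes

All 13 rows have distinct {A, D} values, so {A, D} → (all attributes) holds and {A, D} is a superkey.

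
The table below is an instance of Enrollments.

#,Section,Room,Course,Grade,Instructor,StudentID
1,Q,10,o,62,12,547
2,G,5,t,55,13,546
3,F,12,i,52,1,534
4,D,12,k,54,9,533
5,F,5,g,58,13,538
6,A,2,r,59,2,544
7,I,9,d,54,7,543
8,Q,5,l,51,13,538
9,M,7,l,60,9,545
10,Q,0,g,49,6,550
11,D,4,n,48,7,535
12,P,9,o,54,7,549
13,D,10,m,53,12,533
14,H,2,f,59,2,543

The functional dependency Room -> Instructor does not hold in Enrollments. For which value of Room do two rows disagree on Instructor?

Room=10: rows 1, 13 → Instructor = 12, 12 ✓
Room=5: rows 2, 5, 8 → Instructor = 13, 13, 13 ✓
Room=12: rows 3, 4 → Instructor takes values {1, 9} — violation
Room=2: rows 6, 14 → Instructor = 2, 2 ✓
Room=9: rows 7, 12 → Instructor = 7, 7 ✓
Room=7: row 9 → Instructor = 9 ✓
Room=0: row 10 → Instructor = 6 ✓
Room=4: row 11 → Instructor = 7 ✓
The only Room value with inconsistent Instructor is Room=12.

12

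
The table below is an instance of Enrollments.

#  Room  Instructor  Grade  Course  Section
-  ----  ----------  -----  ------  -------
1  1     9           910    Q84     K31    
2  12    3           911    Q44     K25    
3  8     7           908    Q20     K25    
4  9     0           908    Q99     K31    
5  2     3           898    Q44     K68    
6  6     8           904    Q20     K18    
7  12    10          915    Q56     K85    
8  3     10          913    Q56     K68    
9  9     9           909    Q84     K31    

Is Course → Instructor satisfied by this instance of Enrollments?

Course=Q84: rows 1, 9 → Instructor = 9, 9 ✓
Course=Q44: rows 2, 5 → Instructor = 3, 3 ✓
Course=Q20: rows 3, 6 → Instructor takes values {7, 8} — violation
Course=Q99: row 4 → Instructor = 0 ✓
Course=Q56: rows 7, 8 → Instructor = 10, 10 ✓
Two rows agree on Course but differ on Instructor, so Course → Instructor does not hold.

No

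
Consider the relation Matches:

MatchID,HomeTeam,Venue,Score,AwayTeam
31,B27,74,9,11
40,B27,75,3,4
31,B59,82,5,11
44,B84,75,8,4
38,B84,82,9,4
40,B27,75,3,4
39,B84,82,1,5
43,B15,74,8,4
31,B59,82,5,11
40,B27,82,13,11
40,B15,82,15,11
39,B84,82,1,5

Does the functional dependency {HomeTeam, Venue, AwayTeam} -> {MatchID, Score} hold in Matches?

Yes

(HomeTeam=B27, Venue=74, AwayTeam=11): 1 row → {MatchID,Score} = (31, 9) ✓
(HomeTeam=B27, Venue=75, AwayTeam=4): 2 rows → {MatchID,Score} = (40, 3), (40, 3) ✓
(HomeTeam=B59, Venue=82, AwayTeam=11): 2 rows → {MatchID,Score} = (31, 5), (31, 5) ✓
(HomeTeam=B84, Venue=75, AwayTeam=4): 1 row → {MatchID,Score} = (44, 8) ✓
(HomeTeam=B84, Venue=82, AwayTeam=4): 1 row → {MatchID,Score} = (38, 9) ✓
(HomeTeam=B84, Venue=82, AwayTeam=5): 2 rows → {MatchID,Score} = (39, 1), (39, 1) ✓
(HomeTeam=B15, Venue=74, AwayTeam=4): 1 row → {MatchID,Score} = (43, 8) ✓
(HomeTeam=B27, Venue=82, AwayTeam=11): 1 row → {MatchID,Score} = (40, 13) ✓
(HomeTeam=B15, Venue=82, AwayTeam=11): 1 row → {MatchID,Score} = (40, 15) ✓
Every {HomeTeam, Venue, AwayTeam} value is associated with a single {MatchID, Score} value, so {HomeTeam, Venue, AwayTeam} -> {MatchID, Score} holds.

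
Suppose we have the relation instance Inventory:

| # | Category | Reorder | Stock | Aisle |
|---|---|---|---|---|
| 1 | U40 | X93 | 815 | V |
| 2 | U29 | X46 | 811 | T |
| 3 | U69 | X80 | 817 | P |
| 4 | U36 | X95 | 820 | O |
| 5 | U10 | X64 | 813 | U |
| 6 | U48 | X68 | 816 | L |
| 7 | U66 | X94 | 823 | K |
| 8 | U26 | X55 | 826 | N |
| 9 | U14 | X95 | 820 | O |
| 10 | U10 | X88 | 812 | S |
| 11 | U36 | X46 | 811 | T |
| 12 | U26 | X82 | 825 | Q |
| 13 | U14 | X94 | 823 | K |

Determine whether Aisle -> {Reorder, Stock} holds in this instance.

Aisle=V: row 1 → {Reorder,Stock} = (X93, 815) ✓
Aisle=T: rows 2, 11 → {Reorder,Stock} = (X46, 811), (X46, 811) ✓
Aisle=P: row 3 → {Reorder,Stock} = (X80, 817) ✓
Aisle=O: rows 4, 9 → {Reorder,Stock} = (X95, 820), (X95, 820) ✓
Aisle=U: row 5 → {Reorder,Stock} = (X64, 813) ✓
Aisle=L: row 6 → {Reorder,Stock} = (X68, 816) ✓
Aisle=K: rows 7, 13 → {Reorder,Stock} = (X94, 823), (X94, 823) ✓
Aisle=N: row 8 → {Reorder,Stock} = (X55, 826) ✓
Aisle=S: row 10 → {Reorder,Stock} = (X88, 812) ✓
Aisle=Q: row 12 → {Reorder,Stock} = (X82, 825) ✓
Every Aisle value is associated with a single {Reorder, Stock} value, so Aisle -> {Reorder, Stock} holds.

Yes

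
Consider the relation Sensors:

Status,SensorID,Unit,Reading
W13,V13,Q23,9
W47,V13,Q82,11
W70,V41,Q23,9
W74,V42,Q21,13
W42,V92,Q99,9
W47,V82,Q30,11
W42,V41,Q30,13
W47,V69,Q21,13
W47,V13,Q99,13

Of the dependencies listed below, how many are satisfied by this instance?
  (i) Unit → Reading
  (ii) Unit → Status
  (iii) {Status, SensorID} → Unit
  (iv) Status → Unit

(i) Unit → Reading: Unit=Q99: 2 rows → Reading takes values {9, 13} — violation; Unit=Q30: 2 rows → Reading takes values {11, 13} — violation — fails.
(ii) Unit → Status: Unit=Q23: 2 rows → Status takes values {W13, W70} — violation; Unit=Q21: 2 rows → Status takes values {W74, W47} — violation; Unit=Q99: 2 rows → Status takes values {W42, W47} — violation; Unit=Q30: 2 rows → Status takes values {W47, W42} — violation — fails.
(iii) {Status, SensorID} → Unit: (Status=W47, SensorID=V13): 2 rows → Unit takes values {Q82, Q99} — violation — fails.
(iv) Status → Unit: Status=W47: 4 rows → Unit takes values {Q82, Q30, Q21, Q99} — violation; Status=W42: 2 rows → Unit takes values {Q99, Q30} — violation — fails.
None of the 4 dependencies hold.

0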